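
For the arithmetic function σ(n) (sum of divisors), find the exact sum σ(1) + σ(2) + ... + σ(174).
Σ_{n ≤ 174} σ(n) = 24964

Compute σ(n) for each 1 ≤ n ≤ 174: σ(1) = 1, σ(2) = 3, σ(3) = 4, σ(4) = 7, σ(5) = 6, σ(6) = 12, σ(7) = 8, σ(8) = 15, σ(9) = 13, σ(10) = 18, σ(11) = 12, σ(12) = 28, σ(13) = 14, σ(14) = 24, σ(15) = 24, σ(16) = 31, σ(17) = 18, σ(18) = 39, σ(19) = 20, σ(20) = 42, σ(21) = 32, σ(22) = 36, σ(23) = 24, σ(24) = 60, σ(25) = 31, σ(26) = 42, σ(27) = 40, σ(28) = 56, σ(29) = 30, σ(30) = 72, σ(31) = 32, σ(32) = 63, σ(33) = 48, σ(34) = 54, σ(35) = 48, σ(36) = 91, σ(37) = 38, σ(38) = 60, σ(39) = 56, σ(40) = 90, σ(41) = 42, σ(42) = 96, σ(43) = 44, σ(44) = 84, σ(45) = 78, σ(46) = 72, σ(47) = 48, σ(48) = 124, σ(49) = 57, σ(50) = 93, σ(51) = 72, σ(52) = 98, σ(53) = 54, σ(54) = 120, σ(55) = 72, σ(56) = 120, σ(57) = 80, σ(58) = 90, σ(59) = 60, σ(60) = 168, σ(61) = 62, σ(62) = 96, σ(63) = 104, σ(64) = 127, σ(65) = 84, σ(66) = 144, σ(67) = 68, σ(68) = 126, σ(69) = 96, σ(70) = 144, σ(71) = 72, σ(72) = 195, σ(73) = 74, σ(74) = 114, σ(75) = 124, σ(76) = 140, σ(77) = 96, σ(78) = 168, σ(79) = 80, σ(80) = 186, σ(81) = 121, σ(82) = 126, σ(83) = 84, σ(84) = 224, σ(85) = 108, σ(86) = 132, σ(87) = 120, σ(88) = 180, σ(89) = 90, σ(90) = 234, σ(91) = 112, σ(92) = 168, σ(93) = 128, σ(94) = 144, σ(95) = 120, σ(96) = 252, σ(97) = 98, σ(98) = 171, σ(99) = 156, σ(100) = 217, σ(101) = 102, σ(102) = 216, σ(103) = 104, σ(104) = 210, σ(105) = 192, σ(106) = 162, σ(107) = 108, σ(108) = 280, σ(109) = 110, σ(110) = 216, σ(111) = 152, σ(112) = 248, σ(113) = 114, σ(114) = 240, σ(115) = 144, σ(116) = 210, σ(117) = 182, σ(118) = 180, σ(119) = 144, σ(120) = 360, σ(121) = 133, σ(122) = 186, σ(123) = 168, σ(124) = 224, σ(125) = 156, σ(126) = 312, σ(127) = 128, σ(128) = 255, σ(129) = 176, σ(130) = 252, σ(131) = 132, σ(132) = 336, σ(133) = 160, σ(134) = 204, σ(135) = 240, σ(136) = 270, σ(137) = 138, σ(138) = 288, σ(139) = 140, σ(140) = 336, σ(141) = 192, σ(142) = 216, σ(143) = 168, σ(144) = 403, σ(145) = 180, σ(146) = 222, σ(147) = 228, σ(148) = 266, σ(149) = 150, σ(150) = 372, σ(151) = 152, σ(152) = 300, σ(153) = 234, σ(154) = 288, σ(155) = 192, σ(156) = 392, σ(157) = 158, σ(158) = 240, σ(159) = 216, σ(160) = 378, σ(161) = 192, σ(162) = 363, σ(163) = 164, σ(164) = 294, σ(165) = 288, σ(166) = 252, σ(167) = 168, σ(168) = 480, σ(169) = 183, σ(170) = 324, σ(171) = 260, σ(172) = 308, σ(173) = 174, σ(174) = 360. Summing all 174 values: 24964. (Average order: Σ_{n ≤ x} σ(n) ~ (π²/12) x². For x = 174, (π²/12)·174² ≈ 24901.01.)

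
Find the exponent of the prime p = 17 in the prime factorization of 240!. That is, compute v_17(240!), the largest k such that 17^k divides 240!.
v_17(240!) = 14

Legendre's formula: v_p(n!) = Σ_{k ≥ 1} ⌊n / p^k⌋. For p = 17, n = 240, the terms are:
  ⌊240/17^1⌋ = ⌊240/17⌋ = 14
(the next term ⌊240/17^2⌋ = 0, terminating the sum). Summing: v_17(240!) = 14 = 14.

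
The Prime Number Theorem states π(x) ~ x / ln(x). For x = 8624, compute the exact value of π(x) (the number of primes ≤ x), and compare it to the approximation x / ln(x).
π(8624) = 1073;  x/ln(x) ≈ 951.63;  relative error ≈ 11.31%.

Directly count primes up to 8624: π(8624) = 1073. The PNT approximation gives 8624/ln(8624) ≈ 8624/9.06230 ≈ 951.63. Relative error (π(x) − x/ln(x)) / π(x) ≈ 11.31%; the approximation is known to undercount slightly (Li(x) is a better estimate).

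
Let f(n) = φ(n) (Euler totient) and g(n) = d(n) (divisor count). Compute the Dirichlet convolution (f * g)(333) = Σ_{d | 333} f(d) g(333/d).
(φ * d)(333) = 494

Divisors of 333: [1, 3, 9, 37, 111, 333]. For each d | 333:
  d = 1: φ(1) · d(333/1) = 1 · 6 = 6
  d = 3: φ(3) · d(333/3) = 2 · 4 = 8
  d = 9: φ(9) · d(333/9) = 6 · 2 = 12
  d = 37: φ(37) · d(333/37) = 36 · 3 = 108
  d = 111: φ(111) · d(333/111) = 72 · 2 = 144
  d = 333: φ(333) · d(333/333) = 216 · 1 = 216
Summing: (φ * d)(333) = 6 + 8 + 12 + 108 + 144 + 216 = 494.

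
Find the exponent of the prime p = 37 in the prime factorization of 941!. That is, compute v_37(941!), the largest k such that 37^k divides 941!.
v_37(941!) = 25

Legendre's formula: v_p(n!) = Σ_{k ≥ 1} ⌊n / p^k⌋. For p = 37, n = 941, the terms are:
  ⌊941/37^1⌋ = ⌊941/37⌋ = 25
(the next term ⌊941/37^2⌋ = 0, terminating the sum). Summing: v_37(941!) = 25 = 25.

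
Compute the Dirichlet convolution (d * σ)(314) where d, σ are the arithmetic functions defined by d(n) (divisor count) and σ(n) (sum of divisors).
(d * σ)(314) = 800

Divisors of 314: [1, 2, 157, 314]. For each d | 314:
  d = 1: d(1) · σ(314/1) = 1 · 474 = 474
  d = 2: d(2) · σ(314/2) = 2 · 158 = 316
  d = 157: d(157) · σ(314/157) = 2 · 3 = 6
  d = 314: d(314) · σ(314/314) = 4 · 1 = 4
Summing: (d * σ)(314) = 474 + 316 + 6 + 4 = 800.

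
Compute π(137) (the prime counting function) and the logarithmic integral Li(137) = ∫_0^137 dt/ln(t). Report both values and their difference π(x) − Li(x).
π(137) = 33;  Li(137) ≈ 37.88;  π(x) − Li(x) ≈ -4.88.

Direct count of primes ≤ 137 gives π(137) = 33. Numerical evaluation of the logarithmic integral gives Li(137) ≈ 37.88. The difference π(x) − Li(x) ≈ -4.88 is typically negative for small/moderate x (Li(x) overestimates), though Littlewood's theorem shows this sign changes infinitely often.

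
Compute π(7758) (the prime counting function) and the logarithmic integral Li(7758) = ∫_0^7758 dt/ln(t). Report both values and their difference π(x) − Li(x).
π(7758) = 984;  Li(7758) ≈ 999.44;  π(x) − Li(x) ≈ -15.44.

Direct count of primes ≤ 7758 gives π(7758) = 984. Numerical evaluation of the logarithmic integral gives Li(7758) ≈ 999.44. The difference π(x) − Li(x) ≈ -15.44 is typically negative for small/moderate x (Li(x) overestimates), though Littlewood's theorem shows this sign changes infinitely often.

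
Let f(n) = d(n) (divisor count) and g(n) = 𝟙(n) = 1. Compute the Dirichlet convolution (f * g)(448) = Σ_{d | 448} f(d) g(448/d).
(d * 𝟙)(448) = 84

Divisors of 448: [1, 2, 4, 7, 8, 14, 16, 28, 32, 56, 64, 112, 224, 448]. For each d | 448:
  d = 1: d(1) · 𝟙(448/1) = 1 · 1 = 1
  d = 2: d(2) · 𝟙(448/2) = 2 · 1 = 2
  d = 4: d(4) · 𝟙(448/4) = 3 · 1 = 3
  d = 7: d(7) · 𝟙(448/7) = 2 · 1 = 2
  d = 8: d(8) · 𝟙(448/8) = 4 · 1 = 4
  d = 14: d(14) · 𝟙(448/14) = 4 · 1 = 4
  d = 16: d(16) · 𝟙(448/16) = 5 · 1 = 5
  d = 28: d(28) · 𝟙(448/28) = 6 · 1 = 6
  d = 32: d(32) · 𝟙(448/32) = 6 · 1 = 6
  d = 56: d(56) · 𝟙(448/56) = 8 · 1 = 8
  d = 64: d(64) · 𝟙(448/64) = 7 · 1 = 7
  d = 112: d(112) · 𝟙(448/112) = 10 · 1 = 10
  d = 224: d(224) · 𝟙(448/224) = 12 · 1 = 12
  d = 448: d(448) · 𝟙(448/448) = 14 · 1 = 14
Summing: (d * 𝟙)(448) = 1 + 2 + 3 + 2 + 4 + 4 + 5 + 6 + 6 + 8 + 7 + 10 + 12 + 14 = 84.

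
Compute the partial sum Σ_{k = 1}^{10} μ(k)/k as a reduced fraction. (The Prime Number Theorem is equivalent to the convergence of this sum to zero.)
Σ μ(k)/k = 19/210

Values of μ(k) for 1 ≤ k ≤ 10: μ(1) = 1, μ(2) = -1, μ(3) = -1, μ(5) = -1, μ(6) = 1, μ(7) = -1, μ(10) = 1, with μ = 0 on non-squarefree integers. Summing μ(k)/k for k where μ(k) ≠ 0 gives 19/210 ≈ 0.0905. (PNT ⟺ this sum → 0 as n → ∞.)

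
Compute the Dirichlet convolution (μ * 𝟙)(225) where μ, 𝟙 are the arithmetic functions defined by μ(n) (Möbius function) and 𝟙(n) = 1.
(μ * 𝟙)(225) = 0

Divisors of 225: [1, 3, 5, 9, 15, 25, 45, 75, 225]. For each d | 225:
  d = 1: μ(1) · 𝟙(225/1) = 1 · 1 = 1
  d = 3: μ(3) · 𝟙(225/3) = -1 · 1 = -1
  d = 5: μ(5) · 𝟙(225/5) = -1 · 1 = -1
  d = 9: μ(9) · 𝟙(225/9) = 0 · 1 = 0
  d = 15: μ(15) · 𝟙(225/15) = 1 · 1 = 1
  d = 25: μ(25) · 𝟙(225/25) = 0 · 1 = 0
  d = 45: μ(45) · 𝟙(225/45) = 0 · 1 = 0
  d = 75: μ(75) · 𝟙(225/75) = 0 · 1 = 0
  d = 225: μ(225) · 𝟙(225/225) = 0 · 1 = 0
Summing: (μ * 𝟙)(225) = 1 + -1 + -1 + 0 + 1 + 0 + 0 + 0 + 0 = 0.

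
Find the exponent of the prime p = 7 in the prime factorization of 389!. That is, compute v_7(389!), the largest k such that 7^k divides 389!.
v_7(389!) = 63

Legendre's formula: v_p(n!) = Σ_{k ≥ 1} ⌊n / p^k⌋. For p = 7, n = 389, the terms are:
  ⌊389/7^1⌋ = ⌊389/7⌋ = 55
  ⌊389/7^2⌋ = ⌊389/49⌋ = 7
  ⌊389/7^3⌋ = ⌊389/343⌋ = 1
(the next term ⌊389/7^4⌋ = 0, terminating the sum). Summing: v_7(389!) = 55 + 7 + 1 = 63.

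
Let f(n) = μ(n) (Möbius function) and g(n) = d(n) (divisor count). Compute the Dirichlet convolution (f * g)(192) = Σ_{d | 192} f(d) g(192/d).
(μ * d)(192) = 1

Divisors of 192: [1, 2, 3, 4, 6, 8, 12, 16, 24, 32, 48, 64, 96, 192]. For each d | 192:
  d = 1: μ(1) · d(192/1) = 1 · 14 = 14
  d = 2: μ(2) · d(192/2) = -1 · 12 = -12
  d = 3: μ(3) · d(192/3) = -1 · 7 = -7
  d = 4: μ(4) · d(192/4) = 0 · 10 = 0
  d = 6: μ(6) · d(192/6) = 1 · 6 = 6
  d = 8: μ(8) · d(192/8) = 0 · 8 = 0
  d = 12: μ(12) · d(192/12) = 0 · 5 = 0
  d = 16: μ(16) · d(192/16) = 0 · 6 = 0
  d = 24: μ(24) · d(192/24) = 0 · 4 = 0
  d = 32: μ(32) · d(192/32) = 0 · 4 = 0
  d = 48: μ(48) · d(192/48) = 0 · 3 = 0
  d = 64: μ(64) · d(192/64) = 0 · 2 = 0
  d = 96: μ(96) · d(192/96) = 0 · 2 = 0
  d = 192: μ(192) · d(192/192) = 0 · 1 = 0
Summing: (μ * d)(192) = 14 + -12 + -7 + 0 + 6 + 0 + 0 + 0 + 0 + 0 + 0 + 0 + 0 + 0 = 1.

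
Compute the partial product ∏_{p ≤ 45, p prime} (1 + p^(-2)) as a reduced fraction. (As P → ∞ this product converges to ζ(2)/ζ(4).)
∏ = 783023736407200000000/517444490765057062977

The primes p ≤ 45 are [2, 3, 5, 7, 11, 13, 17, 19, 23, 29, 31, 37, 41, 43]. For each, (1 + 1/p^2) = (p^2 + 1)/p^2. Multiplying these fractions over p ∈ [2, 3, 5, 7, 11, 13, 17, 19, 23, 29, 31, 37, 41, 43] gives 783023736407200000000/517444490765057062977. (In the limit P → ∞ this tends to ζ(2)/ζ(4).)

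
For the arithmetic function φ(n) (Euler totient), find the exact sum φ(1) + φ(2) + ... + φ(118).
Σ_{n ≤ 118} φ(n) = 4258

Compute φ(n) for each 1 ≤ n ≤ 118: φ(1) = 1, φ(2) = 1, φ(3) = 2, φ(4) = 2, φ(5) = 4, φ(6) = 2, φ(7) = 6, φ(8) = 4, φ(9) = 6, φ(10) = 4, φ(11) = 10, φ(12) = 4, φ(13) = 12, φ(14) = 6, φ(15) = 8, φ(16) = 8, φ(17) = 16, φ(18) = 6, φ(19) = 18, φ(20) = 8, φ(21) = 12, φ(22) = 10, φ(23) = 22, φ(24) = 8, φ(25) = 20, φ(26) = 12, φ(27) = 18, φ(28) = 12, φ(29) = 28, φ(30) = 8, φ(31) = 30, φ(32) = 16, φ(33) = 20, φ(34) = 16, φ(35) = 24, φ(36) = 12, φ(37) = 36, φ(38) = 18, φ(39) = 24, φ(40) = 16, φ(41) = 40, φ(42) = 12, φ(43) = 42, φ(44) = 20, φ(45) = 24, φ(46) = 22, φ(47) = 46, φ(48) = 16, φ(49) = 42, φ(50) = 20, φ(51) = 32, φ(52) = 24, φ(53) = 52, φ(54) = 18, φ(55) = 40, φ(56) = 24, φ(57) = 36, φ(58) = 28, φ(59) = 58, φ(60) = 16, φ(61) = 60, φ(62) = 30, φ(63) = 36, φ(64) = 32, φ(65) = 48, φ(66) = 20, φ(67) = 66, φ(68) = 32, φ(69) = 44, φ(70) = 24, φ(71) = 70, φ(72) = 24, φ(73) = 72, φ(74) = 36, φ(75) = 40, φ(76) = 36, φ(77) = 60, φ(78) = 24, φ(79) = 78, φ(80) = 32, φ(81) = 54, φ(82) = 40, φ(83) = 82, φ(84) = 24, φ(85) = 64, φ(86) = 42, φ(87) = 56, φ(88) = 40, φ(89) = 88, φ(90) = 24, φ(91) = 72, φ(92) = 44, φ(93) = 60, φ(94) = 46, φ(95) = 72, φ(96) = 32, φ(97) = 96, φ(98) = 42, φ(99) = 60, φ(100) = 40, φ(101) = 100, φ(102) = 32, φ(103) = 102, φ(104) = 48, φ(105) = 48, φ(106) = 52, φ(107) = 106, φ(108) = 36, φ(109) = 108, φ(110) = 40, φ(111) = 72, φ(112) = 48, φ(113) = 112, φ(114) = 36, φ(115) = 88, φ(116) = 56, φ(117) = 72, φ(118) = 58. Summing all 118 values: 4258. (Average order: Σ_{n ≤ x} φ(n) ~ (3/π²) x². For x = 118, (3/π²)·118² ≈ 4232.39.)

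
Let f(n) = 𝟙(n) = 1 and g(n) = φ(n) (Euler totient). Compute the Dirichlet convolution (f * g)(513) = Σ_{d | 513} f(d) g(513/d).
(𝟙 * φ)(513) = 513

Divisors of 513: [1, 3, 9, 19, 27, 57, 171, 513]. For each d | 513:
  d = 1: 𝟙(1) · φ(513/1) = 1 · 324 = 324
  d = 3: 𝟙(3) · φ(513/3) = 1 · 108 = 108
  d = 9: 𝟙(9) · φ(513/9) = 1 · 36 = 36
  d = 19: 𝟙(19) · φ(513/19) = 1 · 18 = 18
  d = 27: 𝟙(27) · φ(513/27) = 1 · 18 = 18
  d = 57: 𝟙(57) · φ(513/57) = 1 · 6 = 6
  d = 171: 𝟙(171) · φ(513/171) = 1 · 2 = 2
  d = 513: 𝟙(513) · φ(513/513) = 1 · 1 = 1
Summing: (𝟙 * φ)(513) = 324 + 108 + 36 + 18 + 18 + 6 + 2 + 1 = 513.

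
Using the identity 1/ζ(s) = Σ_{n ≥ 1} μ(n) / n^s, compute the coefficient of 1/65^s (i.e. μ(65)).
μ(65) = 1

Factor n = 65 = 5 · 13. μ(n) = 0 if any exponent ≥ 2 (not squarefree); otherwise μ(n) = (−1)^{ω(n)} where ω(n) is the number of distinct prime factors. Applying: μ(65) = 1.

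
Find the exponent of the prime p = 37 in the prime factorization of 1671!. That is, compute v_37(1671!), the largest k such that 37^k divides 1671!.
v_37(1671!) = 46

Legendre's formula: v_p(n!) = Σ_{k ≥ 1} ⌊n / p^k⌋. For p = 37, n = 1671, the terms are:
  ⌊1671/37^1⌋ = ⌊1671/37⌋ = 45
  ⌊1671/37^2⌋ = ⌊1671/1369⌋ = 1
(the next term ⌊1671/37^3⌋ = 0, terminating the sum). Summing: v_37(1671!) = 45 + 1 = 46.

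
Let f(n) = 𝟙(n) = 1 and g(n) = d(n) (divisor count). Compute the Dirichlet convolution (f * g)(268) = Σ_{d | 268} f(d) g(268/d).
(𝟙 * d)(268) = 18

Divisors of 268: [1, 2, 4, 67, 134, 268]. For each d | 268:
  d = 1: 𝟙(1) · d(268/1) = 1 · 6 = 6
  d = 2: 𝟙(2) · d(268/2) = 1 · 4 = 4
  d = 4: 𝟙(4) · d(268/4) = 1 · 2 = 2
  d = 67: 𝟙(67) · d(268/67) = 1 · 3 = 3
  d = 134: 𝟙(134) · d(268/134) = 1 · 2 = 2
  d = 268: 𝟙(268) · d(268/268) = 1 · 1 = 1
Summing: (𝟙 * d)(268) = 6 + 4 + 2 + 3 + 2 + 1 = 18.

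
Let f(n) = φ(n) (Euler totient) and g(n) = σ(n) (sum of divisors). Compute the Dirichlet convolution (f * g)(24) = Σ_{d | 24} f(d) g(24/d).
(φ * σ)(24) = 192

Divisors of 24: [1, 2, 3, 4, 6, 8, 12, 24]. For each d | 24:
  d = 1: φ(1) · σ(24/1) = 1 · 60 = 60
  d = 2: φ(2) · σ(24/2) = 1 · 28 = 28
  d = 3: φ(3) · σ(24/3) = 2 · 15 = 30
  d = 4: φ(4) · σ(24/4) = 2 · 12 = 24
  d = 6: φ(6) · σ(24/6) = 2 · 7 = 14
  d = 8: φ(8) · σ(24/8) = 4 · 4 = 16
  d = 12: φ(12) · σ(24/12) = 4 · 3 = 12
  d = 24: φ(24) · σ(24/24) = 8 · 1 = 8
Summing: (φ * σ)(24) = 60 + 28 + 30 + 24 + 14 + 16 + 12 + 8 = 192.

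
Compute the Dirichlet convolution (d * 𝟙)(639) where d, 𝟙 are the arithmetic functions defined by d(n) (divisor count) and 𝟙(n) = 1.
(d * 𝟙)(639) = 18

Divisors of 639: [1, 3, 9, 71, 213, 639]. For each d | 639:
  d = 1: d(1) · 𝟙(639/1) = 1 · 1 = 1
  d = 3: d(3) · 𝟙(639/3) = 2 · 1 = 2
  d = 9: d(9) · 𝟙(639/9) = 3 · 1 = 3
  d = 71: d(71) · 𝟙(639/71) = 2 · 1 = 2
  d = 213: d(213) · 𝟙(639/213) = 4 · 1 = 4
  d = 639: d(639) · 𝟙(639/639) = 6 · 1 = 6
Summing: (d * 𝟙)(639) = 1 + 2 + 3 + 2 + 4 + 6 = 18.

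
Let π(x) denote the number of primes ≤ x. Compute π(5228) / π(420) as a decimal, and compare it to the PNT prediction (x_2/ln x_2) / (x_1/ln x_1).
π(5228)/π(420) = 694/81 ≈ 8.5679;  PNT prediction ≈ 8.7817.

π(420) = 81 and π(5228) = 694, so π(5228)/π(420) ≈ 8.5679. The PNT-predicted ratio is (5228/ln(5228)) / (420/ln(420)) ≈ 8.7817. The two agree to within a few percent, as expected.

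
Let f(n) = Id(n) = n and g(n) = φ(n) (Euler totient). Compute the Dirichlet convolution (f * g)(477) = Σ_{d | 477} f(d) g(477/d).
(Id * φ)(477) = 2205

Divisors of 477: [1, 3, 9, 53, 159, 477]. For each d | 477:
  d = 1: Id(1) · φ(477/1) = 1 · 312 = 312
  d = 3: Id(3) · φ(477/3) = 3 · 104 = 312
  d = 9: Id(9) · φ(477/9) = 9 · 52 = 468
  d = 53: Id(53) · φ(477/53) = 53 · 6 = 318
  d = 159: Id(159) · φ(477/159) = 159 · 2 = 318
  d = 477: Id(477) · φ(477/477) = 477 · 1 = 477
Summing: (Id * φ)(477) = 312 + 312 + 468 + 318 + 318 + 477 = 2205.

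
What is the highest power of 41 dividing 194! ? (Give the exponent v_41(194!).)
v_41(194!) = 4

Legendre's formula: v_p(n!) = Σ_{k ≥ 1} ⌊n / p^k⌋. For p = 41, n = 194, the terms are:
  ⌊194/41^1⌋ = ⌊194/41⌋ = 4
(the next term ⌊194/41^2⌋ = 0, terminating the sum). Summing: v_41(194!) = 4 = 4.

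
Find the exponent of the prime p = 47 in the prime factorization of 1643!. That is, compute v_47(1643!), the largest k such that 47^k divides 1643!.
v_47(1643!) = 34

Legendre's formula: v_p(n!) = Σ_{k ≥ 1} ⌊n / p^k⌋. For p = 47, n = 1643, the terms are:
  ⌊1643/47^1⌋ = ⌊1643/47⌋ = 34
(the next term ⌊1643/47^2⌋ = 0, terminating the sum). Summing: v_47(1643!) = 34 = 34.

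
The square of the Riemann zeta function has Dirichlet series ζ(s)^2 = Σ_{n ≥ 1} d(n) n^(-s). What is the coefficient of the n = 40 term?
d(40) = 8

ζ(s)^2 = (Σ 1/m^s)(Σ 1/k^s). The coefficient of 1/n^s in the product is the number of ordered pairs (m, k) with mk = n, which equals d(n). For n = 40, divisors are [1, 2, 4, 5, 8, 10, 20, 40], so d(40) = 8.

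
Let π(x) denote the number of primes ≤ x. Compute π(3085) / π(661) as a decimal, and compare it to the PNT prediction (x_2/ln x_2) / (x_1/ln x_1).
π(3085)/π(661) = 441/121 ≈ 3.6446;  PNT prediction ≈ 3.7723.

π(661) = 121 and π(3085) = 441, so π(3085)/π(661) ≈ 3.6446. The PNT-predicted ratio is (3085/ln(3085)) / (661/ln(661)) ≈ 3.7723. The two agree to within a few percent, as expected.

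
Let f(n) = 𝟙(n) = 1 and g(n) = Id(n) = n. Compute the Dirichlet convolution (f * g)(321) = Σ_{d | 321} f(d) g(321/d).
(𝟙 * Id)(321) = 432

Divisors of 321: [1, 3, 107, 321]. For each d | 321:
  d = 1: 𝟙(1) · Id(321/1) = 1 · 321 = 321
  d = 3: 𝟙(3) · Id(321/3) = 1 · 107 = 107
  d = 107: 𝟙(107) · Id(321/107) = 1 · 3 = 3
  d = 321: 𝟙(321) · Id(321/321) = 1 · 1 = 1
Summing: (𝟙 * Id)(321) = 321 + 107 + 3 + 1 = 432.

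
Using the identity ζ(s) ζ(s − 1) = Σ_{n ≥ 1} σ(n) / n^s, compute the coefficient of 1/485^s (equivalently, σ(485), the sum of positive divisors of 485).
σ(485) = 588

In the product (Σ m^0/m^s)(Σ k / k^s) = Σ (Σ_{d | n} d) / n^s, the coefficient of 1/n^s is σ(n) = Σ_{d | n} d. For n = 485, divisors are [1, 5, 97, 485]; summing: σ(485) = 588.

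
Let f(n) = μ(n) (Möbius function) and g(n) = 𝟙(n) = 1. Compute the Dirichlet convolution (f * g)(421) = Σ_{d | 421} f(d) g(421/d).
(μ * 𝟙)(421) = 0

Divisors of 421: [1, 421]. For each d | 421:
  d = 1: μ(1) · 𝟙(421/1) = 1 · 1 = 1
  d = 421: μ(421) · 𝟙(421/421) = -1 · 1 = -1
Summing: (μ * 𝟙)(421) = 1 + -1 = 0.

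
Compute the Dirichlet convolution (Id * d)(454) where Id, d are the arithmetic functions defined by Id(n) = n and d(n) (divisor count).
(Id * d)(454) = 916

Divisors of 454: [1, 2, 227, 454]. For each d | 454:
  d = 1: Id(1) · d(454/1) = 1 · 4 = 4
  d = 2: Id(2) · d(454/2) = 2 · 2 = 4
  d = 227: Id(227) · d(454/227) = 227 · 2 = 454
  d = 454: Id(454) · d(454/454) = 454 · 1 = 454
Summing: (Id * d)(454) = 4 + 4 + 454 + 454 = 916.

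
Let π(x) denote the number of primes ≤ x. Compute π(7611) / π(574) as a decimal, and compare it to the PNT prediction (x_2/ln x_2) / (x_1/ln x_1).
π(7611)/π(574) = 967/105 ≈ 9.2095;  PNT prediction ≈ 9.4249.

π(574) = 105 and π(7611) = 967, so π(7611)/π(574) ≈ 9.2095. The PNT-predicted ratio is (7611/ln(7611)) / (574/ln(574)) ≈ 9.4249. The two agree to within a few percent, as expected.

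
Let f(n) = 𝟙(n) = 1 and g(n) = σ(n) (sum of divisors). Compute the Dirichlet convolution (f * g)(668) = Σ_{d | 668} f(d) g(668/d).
(𝟙 * σ)(668) = 1859

Divisors of 668: [1, 2, 4, 167, 334, 668]. For each d | 668:
  d = 1: 𝟙(1) · σ(668/1) = 1 · 1176 = 1176
  d = 2: 𝟙(2) · σ(668/2) = 1 · 504 = 504
  d = 4: 𝟙(4) · σ(668/4) = 1 · 168 = 168
  d = 167: 𝟙(167) · σ(668/167) = 1 · 7 = 7
  d = 334: 𝟙(334) · σ(668/334) = 1 · 3 = 3
  d = 668: 𝟙(668) · σ(668/668) = 1 · 1 = 1
Summing: (𝟙 * σ)(668) = 1176 + 504 + 168 + 7 + 3 + 1 = 1859.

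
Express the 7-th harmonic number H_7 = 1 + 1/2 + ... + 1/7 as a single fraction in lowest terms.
H_7 = 363/140

Direct summation: H_7 = 1 + 1/2 + ... + 1/7. The least common denominator is lcm(1, ..., 7) = 420; over this denominator the numerator is 420 + 210 + 140 + 105 + 84 + 70 + 60 = 1089, so H_7 = 1089/420; reducing by gcd(1089, 420) = 3 gives 363/140 ≈ 2.59286. (The PNT-adjacent estimate ln(7) + γ ≈ 2.52313 matches within O(1/n).)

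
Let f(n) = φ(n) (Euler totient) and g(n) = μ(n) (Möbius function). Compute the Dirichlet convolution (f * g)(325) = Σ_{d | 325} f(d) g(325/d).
(φ * μ)(325) = 176

Divisors of 325: [1, 5, 13, 25, 65, 325]. For each d | 325:
  d = 1: φ(1) · μ(325/1) = 1 · 0 = 0
  d = 5: φ(5) · μ(325/5) = 4 · 1 = 4
  d = 13: φ(13) · μ(325/13) = 12 · 0 = 0
  d = 25: φ(25) · μ(325/25) = 20 · -1 = -20
  d = 65: φ(65) · μ(325/65) = 48 · -1 = -48
  d = 325: φ(325) · μ(325/325) = 240 · 1 = 240
Summing: (φ * μ)(325) = 0 + 4 + 0 + -20 + -48 + 240 = 176.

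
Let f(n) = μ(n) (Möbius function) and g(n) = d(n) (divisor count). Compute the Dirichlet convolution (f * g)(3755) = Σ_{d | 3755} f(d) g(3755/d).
(μ * d)(3755) = 1

Divisors of 3755: [1, 5, 751, 3755]. For each d | 3755:
  d = 1: μ(1) · d(3755/1) = 1 · 4 = 4
  d = 5: μ(5) · d(3755/5) = -1 · 2 = -2
  d = 751: μ(751) · d(3755/751) = -1 · 2 = -2
  d = 3755: μ(3755) · d(3755/3755) = 1 · 1 = 1
Summing: (μ * d)(3755) = 4 + -2 + -2 + 1 = 1.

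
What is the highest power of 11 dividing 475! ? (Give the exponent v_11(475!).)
v_11(475!) = 46

Legendre's formula: v_p(n!) = Σ_{k ≥ 1} ⌊n / p^k⌋. For p = 11, n = 475, the terms are:
  ⌊475/11^1⌋ = ⌊475/11⌋ = 43
  ⌊475/11^2⌋ = ⌊475/121⌋ = 3
(the next term ⌊475/11^3⌋ = 0, terminating the sum). Summing: v_11(475!) = 43 + 3 = 46.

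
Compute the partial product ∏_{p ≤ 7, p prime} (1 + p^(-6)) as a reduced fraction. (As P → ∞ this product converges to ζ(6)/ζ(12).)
∏ = 17446405561/17153224200

The primes p ≤ 7 are [2, 3, 5, 7]. For each, (1 + 1/p^6) = (p^6 + 1)/p^6. Multiplying these fractions over p ∈ [2, 3, 5, 7] gives 17446405561/17153224200. (In the limit P → ∞ this tends to ζ(6)/ζ(12).)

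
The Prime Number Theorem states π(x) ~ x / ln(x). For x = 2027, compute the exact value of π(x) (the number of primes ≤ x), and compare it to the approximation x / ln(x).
π(2027) = 307;  x/ln(x) ≈ 266.21;  relative error ≈ 13.29%.

Directly count primes up to 2027: π(2027) = 307. The PNT approximation gives 2027/ln(2027) ≈ 2027/7.61431 ≈ 266.21. Relative error (π(x) − x/ln(x)) / π(x) ≈ 13.29%; the approximation is known to undercount slightly (Li(x) is a better estimate).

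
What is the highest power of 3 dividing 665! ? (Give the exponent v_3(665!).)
v_3(665!) = 328

Legendre's formula: v_p(n!) = Σ_{k ≥ 1} ⌊n / p^k⌋. For p = 3, n = 665, the terms are:
  ⌊665/3^1⌋ = ⌊665/3⌋ = 221
  ⌊665/3^2⌋ = ⌊665/9⌋ = 73
  ⌊665/3^3⌋ = ⌊665/27⌋ = 24
  ⌊665/3^4⌋ = ⌊665/81⌋ = 8
  ⌊665/3^5⌋ = ⌊665/243⌋ = 2
(the next term ⌊665/3^6⌋ = 0, terminating the sum). Summing: v_3(665!) = 221 + 73 + 24 + 8 + 2 = 328.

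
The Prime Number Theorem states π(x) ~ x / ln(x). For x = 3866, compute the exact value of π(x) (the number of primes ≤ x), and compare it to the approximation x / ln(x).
π(3866) = 536;  x/ln(x) ≈ 468.04;  relative error ≈ 12.68%.

Directly count primes up to 3866: π(3866) = 536. The PNT approximation gives 3866/ln(3866) ≈ 3866/8.25998 ≈ 468.04. Relative error (π(x) − x/ln(x)) / π(x) ≈ 12.68%; the approximation is known to undercount slightly (Li(x) is a better estimate).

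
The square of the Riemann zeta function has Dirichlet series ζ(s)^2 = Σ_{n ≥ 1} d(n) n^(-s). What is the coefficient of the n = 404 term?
d(404) = 6

ζ(s)^2 = (Σ 1/m^s)(Σ 1/k^s). The coefficient of 1/n^s in the product is the number of ordered pairs (m, k) with mk = n, which equals d(n). For n = 404, divisors are [1, 2, 4, 101, 202, 404], so d(404) = 6.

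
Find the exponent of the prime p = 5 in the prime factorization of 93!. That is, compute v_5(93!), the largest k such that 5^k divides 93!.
v_5(93!) = 21

Legendre's formula: v_p(n!) = Σ_{k ≥ 1} ⌊n / p^k⌋. For p = 5, n = 93, the terms are:
  ⌊93/5^1⌋ = ⌊93/5⌋ = 18
  ⌊93/5^2⌋ = ⌊93/25⌋ = 3
(the next term ⌊93/5^3⌋ = 0, terminating the sum). Summing: v_5(93!) = 18 + 3 = 21.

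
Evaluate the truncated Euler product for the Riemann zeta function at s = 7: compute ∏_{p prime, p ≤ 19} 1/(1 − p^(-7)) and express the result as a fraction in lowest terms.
∏ = 155826023762586560111512988551201501037015625/154535761885293084095586902270463356349603488

The primes p ≤ 19 are [2, 3, 5, 7, 11, 13, 17, 19]. For each prime, (1 − 1/p^7)^(-1) = p^7 / (p^7 − 1). The product is (1 − 1/2^7)^(-1), (1 − 1/3^7)^(-1), (1 − 1/5^7)^(-1), (1 − 1/7^7)^(-1), (1 − 1/11^7)^(-1), (1 − 1/13^7)^(-1), (1 − 1/17^7)^(-1), (1 − 1/19^7)^(-1) = ∏ p^7 / (p^7 − 1) = 155826023762586560111512988551201501037015625/154535761885293084095586902270463356349603488.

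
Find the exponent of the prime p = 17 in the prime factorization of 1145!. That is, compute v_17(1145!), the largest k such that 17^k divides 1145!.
v_17(1145!) = 70

Legendre's formula: v_p(n!) = Σ_{k ≥ 1} ⌊n / p^k⌋. For p = 17, n = 1145, the terms are:
  ⌊1145/17^1⌋ = ⌊1145/17⌋ = 67
  ⌊1145/17^2⌋ = ⌊1145/289⌋ = 3
(the next term ⌊1145/17^3⌋ = 0, terminating the sum). Summing: v_17(1145!) = 67 + 3 = 70.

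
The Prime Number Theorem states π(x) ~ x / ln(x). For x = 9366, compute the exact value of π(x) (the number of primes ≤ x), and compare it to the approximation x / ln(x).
π(9366) = 1158;  x/ln(x) ≈ 1024.18;  relative error ≈ 11.56%.

Directly count primes up to 9366: π(9366) = 1158. The PNT approximation gives 9366/ln(9366) ≈ 9366/9.14484 ≈ 1024.18. Relative error (π(x) − x/ln(x)) / π(x) ≈ 11.56%; the approximation is known to undercount slightly (Li(x) is a better estimate).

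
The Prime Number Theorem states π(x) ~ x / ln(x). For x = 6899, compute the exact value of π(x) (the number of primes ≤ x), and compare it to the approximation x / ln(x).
π(6899) = 887;  x/ln(x) ≈ 780.51;  relative error ≈ 12.01%.

Directly count primes up to 6899: π(6899) = 887. The PNT approximation gives 6899/ln(6899) ≈ 6899/8.83913 ≈ 780.51. Relative error (π(x) − x/ln(x)) / π(x) ≈ 12.01%; the approximation is known to undercount slightly (Li(x) is a better estimate).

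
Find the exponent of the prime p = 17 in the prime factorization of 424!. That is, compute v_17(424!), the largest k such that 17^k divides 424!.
v_17(424!) = 25

Legendre's formula: v_p(n!) = Σ_{k ≥ 1} ⌊n / p^k⌋. For p = 17, n = 424, the terms are:
  ⌊424/17^1⌋ = ⌊424/17⌋ = 24
  ⌊424/17^2⌋ = ⌊424/289⌋ = 1
(the next term ⌊424/17^3⌋ = 0, terminating the sum). Summing: v_17(424!) = 24 + 1 = 25.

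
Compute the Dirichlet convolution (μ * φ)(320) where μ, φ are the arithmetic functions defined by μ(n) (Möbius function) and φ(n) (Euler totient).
(μ * φ)(320) = 48

Divisors of 320: [1, 2, 4, 5, 8, 10, 16, 20, 32, 40, 64, 80, 160, 320]. For each d | 320:
  d = 1: μ(1) · φ(320/1) = 1 · 128 = 128
  d = 2: μ(2) · φ(320/2) = -1 · 64 = -64
  d = 4: μ(4) · φ(320/4) = 0 · 32 = 0
  d = 5: μ(5) · φ(320/5) = -1 · 32 = -32
  d = 8: μ(8) · φ(320/8) = 0 · 16 = 0
  d = 10: μ(10) · φ(320/10) = 1 · 16 = 16
  d = 16: μ(16) · φ(320/16) = 0 · 8 = 0
  d = 20: μ(20) · φ(320/20) = 0 · 8 = 0
  d = 32: μ(32) · φ(320/32) = 0 · 4 = 0
  d = 40: μ(40) · φ(320/40) = 0 · 4 = 0
  d = 64: μ(64) · φ(320/64) = 0 · 4 = 0
  d = 80: μ(80) · φ(320/80) = 0 · 2 = 0
  d = 160: μ(160) · φ(320/160) = 0 · 1 = 0
  d = 320: μ(320) · φ(320/320) = 0 · 1 = 0
Summing: (μ * φ)(320) = 128 + -64 + 0 + -32 + 0 + 16 + 0 + 0 + 0 + 0 + 0 + 0 + 0 + 0 = 48.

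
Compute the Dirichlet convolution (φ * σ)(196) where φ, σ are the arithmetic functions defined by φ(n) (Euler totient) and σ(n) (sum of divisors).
(φ * σ)(196) = 1764

Divisors of 196: [1, 2, 4, 7, 14, 28, 49, 98, 196]. For each d | 196:
  d = 1: φ(1) · σ(196/1) = 1 · 399 = 399
  d = 2: φ(2) · σ(196/2) = 1 · 171 = 171
  d = 4: φ(4) · σ(196/4) = 2 · 57 = 114
  d = 7: φ(7) · σ(196/7) = 6 · 56 = 336
  d = 14: φ(14) · σ(196/14) = 6 · 24 = 144
  d = 28: φ(28) · σ(196/28) = 12 · 8 = 96
  d = 49: φ(49) · σ(196/49) = 42 · 7 = 294
  d = 98: φ(98) · σ(196/98) = 42 · 3 = 126
  d = 196: φ(196) · σ(196/196) = 84 · 1 = 84
Summing: (φ * σ)(196) = 399 + 171 + 114 + 336 + 144 + 96 + 294 + 126 + 84 = 1764.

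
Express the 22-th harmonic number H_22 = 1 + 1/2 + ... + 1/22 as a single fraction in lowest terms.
H_22 = 19093197/5173168

Direct summation: H_22 = 1 + 1/2 + ... + 1/22. The least common denominator is lcm(1, ..., 22) = 232792560; over this denominator the numerator is 232792560 + 116396280 + 77597520 + 58198140 + 46558512 + 38798760 + 33256080 + 29099070 + 25865840 + 23279256 + 21162960 + 19399380 + 17907120 + 16628040 + 15519504 + 14549535 + 13693680 + 12932920 + 12252240 + 11639628 + 11085360 + 10581480 = 859193865, so H_22 = 859193865/232792560; reducing by gcd(859193865, 232792560) = 45 gives 19093197/5173168 ≈ 3.69081. (The PNT-adjacent estimate ln(22) + γ ≈ 3.66826 matches within O(1/n).)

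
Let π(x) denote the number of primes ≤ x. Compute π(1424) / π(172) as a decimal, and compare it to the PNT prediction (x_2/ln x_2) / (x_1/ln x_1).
π(1424)/π(172) = 224/39 ≈ 5.7436;  PNT prediction ≈ 5.8690.

π(172) = 39 and π(1424) = 224, so π(1424)/π(172) ≈ 5.7436. The PNT-predicted ratio is (1424/ln(1424)) / (172/ln(172)) ≈ 5.8690. The two agree to within a few percent, as expected.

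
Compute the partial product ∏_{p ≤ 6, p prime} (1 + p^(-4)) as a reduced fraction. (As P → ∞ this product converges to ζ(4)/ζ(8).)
∏ = 218161/202500

The primes p ≤ 6 are [2, 3, 5]. For each, (1 + 1/p^4) = (p^4 + 1)/p^4. Multiplying these fractions over p ∈ [2, 3, 5] gives 218161/202500. (In the limit P → ∞ this tends to ζ(4)/ζ(8).)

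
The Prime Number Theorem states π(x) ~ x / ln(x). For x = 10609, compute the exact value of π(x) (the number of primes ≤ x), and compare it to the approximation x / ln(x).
π(10609) = 1294;  x/ln(x) ≈ 1144.51;  relative error ≈ 11.55%.

Directly count primes up to 10609: π(10609) = 1294. The PNT approximation gives 10609/ln(10609) ≈ 10609/9.26946 ≈ 1144.51. Relative error (π(x) − x/ln(x)) / π(x) ≈ 11.55%; the approximation is known to undercount slightly (Li(x) is a better estimate).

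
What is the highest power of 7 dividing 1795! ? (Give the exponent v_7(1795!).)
v_7(1795!) = 297

Legendre's formula: v_p(n!) = Σ_{k ≥ 1} ⌊n / p^k⌋. For p = 7, n = 1795, the terms are:
  ⌊1795/7^1⌋ = ⌊1795/7⌋ = 256
  ⌊1795/7^2⌋ = ⌊1795/49⌋ = 36
  ⌊1795/7^3⌋ = ⌊1795/343⌋ = 5
(the next term ⌊1795/7^4⌋ = 0, terminating the sum). Summing: v_7(1795!) = 256 + 36 + 5 = 297.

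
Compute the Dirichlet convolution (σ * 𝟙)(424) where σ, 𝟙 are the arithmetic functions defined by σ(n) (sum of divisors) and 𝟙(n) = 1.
(σ * 𝟙)(424) = 1430

Divisors of 424: [1, 2, 4, 8, 53, 106, 212, 424]. For each d | 424:
  d = 1: σ(1) · 𝟙(424/1) = 1 · 1 = 1
  d = 2: σ(2) · 𝟙(424/2) = 3 · 1 = 3
  d = 4: σ(4) · 𝟙(424/4) = 7 · 1 = 7
  d = 8: σ(8) · 𝟙(424/8) = 15 · 1 = 15
  d = 53: σ(53) · 𝟙(424/53) = 54 · 1 = 54
  d = 106: σ(106) · 𝟙(424/106) = 162 · 1 = 162
  d = 212: σ(212) · 𝟙(424/212) = 378 · 1 = 378
  d = 424: σ(424) · 𝟙(424/424) = 810 · 1 = 810
Summing: (σ * 𝟙)(424) = 1 + 3 + 7 + 15 + 54 + 162 + 378 + 810 = 1430.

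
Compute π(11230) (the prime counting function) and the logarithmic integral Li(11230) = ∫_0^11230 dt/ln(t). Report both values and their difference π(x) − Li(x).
π(11230) = 1357;  Li(11230) ≈ 1378.83;  π(x) − Li(x) ≈ -21.83.

Direct count of primes ≤ 11230 gives π(11230) = 1357. Numerical evaluation of the logarithmic integral gives Li(11230) ≈ 1378.83. The difference π(x) − Li(x) ≈ -21.83 is typically negative for small/moderate x (Li(x) overestimates), though Littlewood's theorem shows this sign changes infinitely often.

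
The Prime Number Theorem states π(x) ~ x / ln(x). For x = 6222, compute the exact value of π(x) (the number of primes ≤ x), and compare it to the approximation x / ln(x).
π(6222) = 810;  x/ln(x) ≈ 712.24;  relative error ≈ 12.07%.

Directly count primes up to 6222: π(6222) = 810. The PNT approximation gives 6222/ln(6222) ≈ 6222/8.73585 ≈ 712.24. Relative error (π(x) − x/ln(x)) / π(x) ≈ 12.07%; the approximation is known to undercount slightly (Li(x) is a better estimate).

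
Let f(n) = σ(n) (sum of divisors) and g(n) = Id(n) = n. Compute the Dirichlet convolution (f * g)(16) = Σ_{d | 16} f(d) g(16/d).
(σ * Id)(16) = 129

Divisors of 16: [1, 2, 4, 8, 16]. For each d | 16:
  d = 1: σ(1) · Id(16/1) = 1 · 16 = 16
  d = 2: σ(2) · Id(16/2) = 3 · 8 = 24
  d = 4: σ(4) · Id(16/4) = 7 · 4 = 28
  d = 8: σ(8) · Id(16/8) = 15 · 2 = 30
  d = 16: σ(16) · Id(16/16) = 31 · 1 = 31
Summing: (σ * Id)(16) = 16 + 24 + 28 + 30 + 31 = 129.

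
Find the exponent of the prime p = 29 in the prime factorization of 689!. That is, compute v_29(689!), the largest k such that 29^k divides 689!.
v_29(689!) = 23

Legendre's formula: v_p(n!) = Σ_{k ≥ 1} ⌊n / p^k⌋. For p = 29, n = 689, the terms are:
  ⌊689/29^1⌋ = ⌊689/29⌋ = 23
(the next term ⌊689/29^2⌋ = 0, terminating the sum). Summing: v_29(689!) = 23 = 23.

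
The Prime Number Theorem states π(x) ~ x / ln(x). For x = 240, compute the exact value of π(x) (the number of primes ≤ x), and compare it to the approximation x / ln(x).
π(240) = 52;  x/ln(x) ≈ 43.79;  relative error ≈ 15.79%.

Directly count primes up to 240: π(240) = 52. The PNT approximation gives 240/ln(240) ≈ 240/5.48064 ≈ 43.79. Relative error (π(x) − x/ln(x)) / π(x) ≈ 15.79%; the approximation is known to undercount slightly (Li(x) is a better estimate).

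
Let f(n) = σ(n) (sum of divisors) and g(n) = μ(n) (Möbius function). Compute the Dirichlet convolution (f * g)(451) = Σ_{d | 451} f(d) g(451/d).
(σ * μ)(451) = 451

Divisors of 451: [1, 11, 41, 451]. For each d | 451:
  d = 1: σ(1) · μ(451/1) = 1 · 1 = 1
  d = 11: σ(11) · μ(451/11) = 12 · -1 = -12
  d = 41: σ(41) · μ(451/41) = 42 · -1 = -42
  d = 451: σ(451) · μ(451/451) = 504 · 1 = 504
Summing: (σ * μ)(451) = 1 + -12 + -42 + 504 = 451.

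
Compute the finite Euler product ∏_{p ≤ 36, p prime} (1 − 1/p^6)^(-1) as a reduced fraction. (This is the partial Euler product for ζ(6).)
∏ = 21845630847366461901783214359247811231609675/21473219492121468455585352466296495056879616

The primes p ≤ 36 are [2, 3, 5, 7, 11, 13, 17, 19, 23, 29, 31]. For each prime, (1 − 1/p^6)^(-1) = p^6 / (p^6 − 1). The product is (1 − 1/2^6)^(-1), (1 − 1/3^6)^(-1), (1 − 1/5^6)^(-1), (1 − 1/7^6)^(-1), (1 − 1/11^6)^(-1), (1 − 1/13^6)^(-1), (1 − 1/17^6)^(-1), (1 − 1/19^6)^(-1), (1 − 1/23^6)^(-1), (1 − 1/29^6)^(-1), (1 − 1/31^6)^(-1) = ∏ p^6 / (p^6 − 1) = 21845630847366461901783214359247811231609675/21473219492121468455585352466296495056879616.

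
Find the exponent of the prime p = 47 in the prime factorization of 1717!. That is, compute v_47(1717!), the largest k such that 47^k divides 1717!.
v_47(1717!) = 36

Legendre's formula: v_p(n!) = Σ_{k ≥ 1} ⌊n / p^k⌋. For p = 47, n = 1717, the terms are:
  ⌊1717/47^1⌋ = ⌊1717/47⌋ = 36
(the next term ⌊1717/47^2⌋ = 0, terminating the sum). Summing: v_47(1717!) = 36 = 36.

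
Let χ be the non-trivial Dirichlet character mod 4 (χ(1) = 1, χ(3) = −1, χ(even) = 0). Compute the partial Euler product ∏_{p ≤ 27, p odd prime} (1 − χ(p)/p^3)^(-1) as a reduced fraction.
∏ = 177358697820836675/183046656872153088

The odd primes p ≤ 27 are [3, 5, 7, 11, 13, 17, 19, 23]. For each, χ(p) = 1 if p ≡ 1 mod 4, χ(p) = −1 if p ≡ 3 mod 4. Taking (1 − χ(p)/p^3)^(-1) = p^3/(p^3 − χ(p)): (1 − (-1)/3^3)^(-1) · (1 − (1)/5^3)^(-1) · (1 − (-1)/7^3)^(-1) · (1 − (-1)/11^3)^(-1) · (1 − (1)/13^3)^(-1) · (1 − (1)/17^3)^(-1) · (1 − (-1)/19^3)^(-1) · (1 − (-1)/23^3)^(-1) = 177358697820836675/183046656872153088.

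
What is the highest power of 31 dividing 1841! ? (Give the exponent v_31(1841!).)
v_31(1841!) = 60

Legendre's formula: v_p(n!) = Σ_{k ≥ 1} ⌊n / p^k⌋. For p = 31, n = 1841, the terms are:
  ⌊1841/31^1⌋ = ⌊1841/31⌋ = 59
  ⌊1841/31^2⌋ = ⌊1841/961⌋ = 1
(the next term ⌊1841/31^3⌋ = 0, terminating the sum). Summing: v_31(1841!) = 59 + 1 = 60.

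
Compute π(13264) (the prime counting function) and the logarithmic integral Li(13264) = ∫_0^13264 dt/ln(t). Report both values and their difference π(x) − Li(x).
π(13264) = 1576;  Li(13264) ≈ 1594.95;  π(x) − Li(x) ≈ -18.95.

Direct count of primes ≤ 13264 gives π(13264) = 1576. Numerical evaluation of the logarithmic integral gives Li(13264) ≈ 1594.95. The difference π(x) − Li(x) ≈ -18.95 is typically negative for small/moderate x (Li(x) overestimates), though Littlewood's theorem shows this sign changes infinitely often.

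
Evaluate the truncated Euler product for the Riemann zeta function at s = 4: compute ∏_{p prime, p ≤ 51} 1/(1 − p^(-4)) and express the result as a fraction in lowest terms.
∏ = 65572203587643632473857746546522240898588901/60584710506150227098341885345792000000000000

The primes p ≤ 51 are [2, 3, 5, 7, 11, 13, 17, 19, 23, 29, 31, 37, 41, 43, 47]. For each prime, (1 − 1/p^4)^(-1) = p^4 / (p^4 − 1). The product is (1 − 1/2^4)^(-1), (1 − 1/3^4)^(-1), (1 − 1/5^4)^(-1), (1 − 1/7^4)^(-1), (1 − 1/11^4)^(-1), (1 − 1/13^4)^(-1), (1 − 1/17^4)^(-1), (1 − 1/19^4)^(-1), (1 − 1/23^4)^(-1), (1 − 1/29^4)^(-1), (1 − 1/31^4)^(-1), (1 − 1/37^4)^(-1), (1 − 1/41^4)^(-1), (1 − 1/43^4)^(-1), (1 − 1/47^4)^(-1) = ∏ p^4 / (p^4 − 1) = 65572203587643632473857746546522240898588901/60584710506150227098341885345792000000000000.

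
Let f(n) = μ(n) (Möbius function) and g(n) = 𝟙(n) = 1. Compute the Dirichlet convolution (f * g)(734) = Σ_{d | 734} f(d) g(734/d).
(μ * 𝟙)(734) = 0

Divisors of 734: [1, 2, 367, 734]. For each d | 734:
  d = 1: μ(1) · 𝟙(734/1) = 1 · 1 = 1
  d = 2: μ(2) · 𝟙(734/2) = -1 · 1 = -1
  d = 367: μ(367) · 𝟙(734/367) = -1 · 1 = -1
  d = 734: μ(734) · 𝟙(734/734) = 1 · 1 = 1
Summing: (μ * 𝟙)(734) = 1 + -1 + -1 + 1 = 0.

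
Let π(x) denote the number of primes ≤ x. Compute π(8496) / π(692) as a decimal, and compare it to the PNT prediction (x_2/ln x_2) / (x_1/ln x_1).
π(8496)/π(692) = 1059/125 ≈ 8.4720;  PNT prediction ≈ 8.8744.

π(692) = 125 and π(8496) = 1059, so π(8496)/π(692) ≈ 8.4720. The PNT-predicted ratio is (8496/ln(8496)) / (692/ln(692)) ≈ 8.8744. The two agree to within a few percent, as expected.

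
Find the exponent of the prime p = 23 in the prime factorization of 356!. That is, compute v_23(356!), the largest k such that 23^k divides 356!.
v_23(356!) = 15

Legendre's formula: v_p(n!) = Σ_{k ≥ 1} ⌊n / p^k⌋. For p = 23, n = 356, the terms are:
  ⌊356/23^1⌋ = ⌊356/23⌋ = 15
(the next term ⌊356/23^2⌋ = 0, terminating the sum). Summing: v_23(356!) = 15 = 15.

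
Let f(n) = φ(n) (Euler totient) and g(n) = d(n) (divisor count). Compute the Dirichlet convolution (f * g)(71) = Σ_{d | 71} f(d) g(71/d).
(φ * d)(71) = 72

Divisors of 71: [1, 71]. For each d | 71:
  d = 1: φ(1) · d(71/1) = 1 · 2 = 2
  d = 71: φ(71) · d(71/71) = 70 · 1 = 70
Summing: (φ * d)(71) = 2 + 70 = 72.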